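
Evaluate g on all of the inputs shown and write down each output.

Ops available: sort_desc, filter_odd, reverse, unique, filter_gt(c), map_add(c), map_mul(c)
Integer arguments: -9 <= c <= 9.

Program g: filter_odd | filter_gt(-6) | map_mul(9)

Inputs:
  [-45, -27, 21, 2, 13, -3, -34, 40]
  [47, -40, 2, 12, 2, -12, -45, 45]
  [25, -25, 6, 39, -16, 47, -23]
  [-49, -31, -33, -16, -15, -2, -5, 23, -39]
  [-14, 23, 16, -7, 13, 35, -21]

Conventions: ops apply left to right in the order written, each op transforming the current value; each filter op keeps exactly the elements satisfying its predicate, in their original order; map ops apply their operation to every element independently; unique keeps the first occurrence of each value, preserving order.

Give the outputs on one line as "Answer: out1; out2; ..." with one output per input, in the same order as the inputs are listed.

Execution, op by op:
  [-45, -27, 21, 2, 13, -3, -34, 40] -> [-45, -27, 21, 13, -3] -> [21, 13, -3] -> [189, 117, -27]
  [47, -40, 2, 12, 2, -12, -45, 45] -> [47, -45, 45] -> [47, 45] -> [423, 405]
  [25, -25, 6, 39, -16, 47, -23] -> [25, -25, 39, 47, -23] -> [25, 39, 47] -> [225, 351, 423]
  [-49, -31, -33, -16, -15, -2, -5, 23, -39] -> [-49, -31, -33, -15, -5, 23, -39] -> [-5, 23] -> [-45, 207]
  [-14, 23, 16, -7, 13, 35, -21] -> [23, -7, 13, 35, -21] -> [23, 13, 35] -> [207, 117, 315]

[189, 117, -27]; [423, 405]; [225, 351, 423]; [-45, 207]; [207, 117, 315]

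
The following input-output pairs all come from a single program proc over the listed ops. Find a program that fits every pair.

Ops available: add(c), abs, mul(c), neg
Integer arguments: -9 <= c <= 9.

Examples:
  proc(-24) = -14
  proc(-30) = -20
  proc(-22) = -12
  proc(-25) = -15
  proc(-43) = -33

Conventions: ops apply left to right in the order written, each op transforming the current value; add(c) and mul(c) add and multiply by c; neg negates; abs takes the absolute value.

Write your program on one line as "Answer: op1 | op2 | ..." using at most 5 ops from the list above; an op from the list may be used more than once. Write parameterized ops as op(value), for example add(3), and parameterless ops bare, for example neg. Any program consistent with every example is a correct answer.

mul(-1) | add(-7) | neg | add(9) | add(-6)

Check, running the answer program on each example:
  -24 -> 24 -> 17 -> -17 -> -8 -> -14
  -30 -> 30 -> 23 -> -23 -> -14 -> -20
  -22 -> 22 -> 15 -> -15 -> -6 -> -12
  -25 -> 25 -> 18 -> -18 -> -9 -> -15
  -43 -> 43 -> 36 -> -36 -> -27 -> -33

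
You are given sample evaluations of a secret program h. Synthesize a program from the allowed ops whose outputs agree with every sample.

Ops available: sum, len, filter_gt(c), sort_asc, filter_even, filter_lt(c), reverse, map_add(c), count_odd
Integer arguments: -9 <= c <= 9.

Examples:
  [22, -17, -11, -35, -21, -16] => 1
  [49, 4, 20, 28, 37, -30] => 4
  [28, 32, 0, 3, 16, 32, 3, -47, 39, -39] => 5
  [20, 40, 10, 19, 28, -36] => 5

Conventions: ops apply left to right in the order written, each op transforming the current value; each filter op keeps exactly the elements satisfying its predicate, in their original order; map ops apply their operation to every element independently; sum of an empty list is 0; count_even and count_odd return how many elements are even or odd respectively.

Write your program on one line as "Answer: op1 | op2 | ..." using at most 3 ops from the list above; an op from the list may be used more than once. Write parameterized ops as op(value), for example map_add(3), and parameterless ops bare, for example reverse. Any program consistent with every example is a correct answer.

sort_asc | filter_gt(8) | len

Check, running the answer program on each example:
  [22, -17, -11, -35, -21, -16] -> [-35, -21, -17, -16, -11, 22] -> [22] -> 1
  [49, 4, 20, 28, 37, -30] -> [-30, 4, 20, 28, 37, 49] -> [20, 28, 37, 49] -> 4
  [28, 32, 0, 3, 16, 32, 3, -47, 39, -39] -> [-47, -39, 0, 3, 3, 16, 28, 32, 32, 39] -> [16, 28, 32, 32, 39] -> 5
  [20, 40, 10, 19, 28, -36] -> [-36, 10, 19, 20, 28, 40] -> [10, 19, 20, 28, 40] -> 5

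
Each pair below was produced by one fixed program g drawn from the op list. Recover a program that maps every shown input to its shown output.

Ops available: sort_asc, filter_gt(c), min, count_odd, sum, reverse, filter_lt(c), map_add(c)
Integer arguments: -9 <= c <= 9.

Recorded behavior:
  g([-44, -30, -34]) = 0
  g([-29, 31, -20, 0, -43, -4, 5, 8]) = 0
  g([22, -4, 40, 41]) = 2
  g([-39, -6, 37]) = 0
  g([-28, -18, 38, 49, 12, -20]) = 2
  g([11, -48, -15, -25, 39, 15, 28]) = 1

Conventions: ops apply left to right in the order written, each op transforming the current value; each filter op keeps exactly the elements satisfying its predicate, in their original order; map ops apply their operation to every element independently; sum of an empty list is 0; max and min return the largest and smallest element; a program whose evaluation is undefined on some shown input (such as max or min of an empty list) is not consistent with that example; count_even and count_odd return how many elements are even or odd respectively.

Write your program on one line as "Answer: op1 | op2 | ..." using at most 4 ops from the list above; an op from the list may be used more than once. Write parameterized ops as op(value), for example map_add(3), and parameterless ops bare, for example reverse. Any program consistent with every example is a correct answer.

filter_gt(-3) | filter_gt(8) | map_add(-7) | count_odd

Check, running the answer program on each example:
  [-44, -30, -34] -> [] -> [] -> [] -> 0
  [-29, 31, -20, 0, -43, -4, 5, 8] -> [31, 0, 5, 8] -> [31] -> [24] -> 0
  [22, -4, 40, 41] -> [22, 40, 41] -> [22, 40, 41] -> [15, 33, 34] -> 2
  [-39, -6, 37] -> [37] -> [37] -> [30] -> 0
  [-28, -18, 38, 49, 12, -20] -> [38, 49, 12] -> [38, 49, 12] -> [31, 42, 5] -> 2
  [11, -48, -15, -25, 39, 15, 28] -> [11, 39, 15, 28] -> [11, 39, 15, 28] -> [4, 32, 8, 21] -> 1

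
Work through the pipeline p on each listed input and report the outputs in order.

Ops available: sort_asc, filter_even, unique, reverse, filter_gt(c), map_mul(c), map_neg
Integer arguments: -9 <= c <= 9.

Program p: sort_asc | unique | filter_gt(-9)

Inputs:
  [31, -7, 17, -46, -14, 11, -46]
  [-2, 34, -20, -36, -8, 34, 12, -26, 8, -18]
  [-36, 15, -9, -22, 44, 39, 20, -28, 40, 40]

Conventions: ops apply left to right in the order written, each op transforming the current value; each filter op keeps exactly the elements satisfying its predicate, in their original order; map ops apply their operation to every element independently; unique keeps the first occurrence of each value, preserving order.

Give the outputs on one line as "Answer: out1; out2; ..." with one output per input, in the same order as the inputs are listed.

Execution, op by op:
  [31, -7, 17, -46, -14, 11, -46] -> [-46, -46, -14, -7, 11, 17, 31] -> [-46, -14, -7, 11, 17, 31] -> [-7, 11, 17, 31]
  [-2, 34, -20, -36, -8, 34, 12, -26, 8, -18] -> [-36, -26, -20, -18, -8, -2, 8, 12, 34, 34] -> [-36, -26, -20, -18, -8, -2, 8, 12, 34] -> [-8, -2, 8, 12, 34]
  [-36, 15, -9, -22, 44, 39, 20, -28, 40, 40] -> [-36, -28, -22, -9, 15, 20, 39, 40, 40, 44] -> [-36, -28, -22, -9, 15, 20, 39, 40, 44] -> [15, 20, 39, 40, 44]

[-7, 11, 17, 31]; [-8, -2, 8, 12, 34]; [15, 20, 39, 40, 44]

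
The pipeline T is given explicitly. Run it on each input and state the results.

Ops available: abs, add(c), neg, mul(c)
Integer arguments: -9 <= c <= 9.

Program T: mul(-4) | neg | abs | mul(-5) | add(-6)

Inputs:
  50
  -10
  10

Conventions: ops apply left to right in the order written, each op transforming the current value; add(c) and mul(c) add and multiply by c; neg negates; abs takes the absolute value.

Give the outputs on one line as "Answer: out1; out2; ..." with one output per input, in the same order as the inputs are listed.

-1006; -206; -206

Execution, op by op:
  50 -> -200 -> 200 -> 200 -> -1000 -> -1006
  -10 -> 40 -> -40 -> 40 -> -200 -> -206
  10 -> -40 -> 40 -> 40 -> -200 -> -206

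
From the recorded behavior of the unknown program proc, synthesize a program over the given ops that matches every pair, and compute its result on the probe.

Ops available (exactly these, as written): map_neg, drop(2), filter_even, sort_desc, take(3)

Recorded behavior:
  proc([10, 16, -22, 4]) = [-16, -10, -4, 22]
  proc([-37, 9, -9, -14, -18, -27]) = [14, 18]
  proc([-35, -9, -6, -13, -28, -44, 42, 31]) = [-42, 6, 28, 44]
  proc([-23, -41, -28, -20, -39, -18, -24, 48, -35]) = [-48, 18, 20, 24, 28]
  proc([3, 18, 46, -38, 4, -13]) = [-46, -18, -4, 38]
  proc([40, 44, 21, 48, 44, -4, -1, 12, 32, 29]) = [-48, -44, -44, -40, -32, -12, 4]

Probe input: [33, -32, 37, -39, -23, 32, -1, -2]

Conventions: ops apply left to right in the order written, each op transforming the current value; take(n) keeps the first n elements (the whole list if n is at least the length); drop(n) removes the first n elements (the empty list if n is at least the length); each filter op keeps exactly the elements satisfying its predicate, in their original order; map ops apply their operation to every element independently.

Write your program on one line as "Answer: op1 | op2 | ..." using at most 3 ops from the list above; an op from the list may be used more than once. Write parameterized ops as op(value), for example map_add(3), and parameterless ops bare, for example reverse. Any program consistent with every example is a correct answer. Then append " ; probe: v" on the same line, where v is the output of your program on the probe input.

sort_desc | map_neg | filter_even ; probe: [-32, 2, 32]

Check, running the answer program on each example:
  [10, 16, -22, 4] -> [16, 10, 4, -22] -> [-16, -10, -4, 22] -> [-16, -10, -4, 22]
  [-37, 9, -9, -14, -18, -27] -> [9, -9, -14, -18, -27, -37] -> [-9, 9, 14, 18, 27, 37] -> [14, 18]
  [-35, -9, -6, -13, -28, -44, 42, 31] -> [42, 31, -6, -9, -13, -28, -35, -44] -> [-42, -31, 6, 9, 13, 28, 35, 44] -> [-42, 6, 28, 44]
  [-23, -41, -28, -20, -39, -18, -24, 48, -35] -> [48, -18, -20, -23, -24, -28, -35, -39, -41] -> [-48, 18, 20, 23, 24, 28, 35, 39, 41] -> [-48, 18, 20, 24, 28]
  [3, 18, 46, -38, 4, -13] -> [46, 18, 4, 3, -13, -38] -> [-46, -18, -4, -3, 13, 38] -> [-46, -18, -4, 38]
  [40, 44, 21, 48, 44, -4, -1, 12, 32, 29] -> [48, 44, 44, 40, 32, 29, 21, 12, -1, -4] -> [-48, -44, -44, -40, -32, -29, -21, -12, 1, 4] -> [-48, -44, -44, -40, -32, -12, 4]
  probe: [33, -32, 37, -39, -23, 32, -1, -2] -> [37, 33, 32, -1, -2, -23, -32, -39] -> [-37, -33, -32, 1, 2, 23, 32, 39] -> [-32, 2, 32]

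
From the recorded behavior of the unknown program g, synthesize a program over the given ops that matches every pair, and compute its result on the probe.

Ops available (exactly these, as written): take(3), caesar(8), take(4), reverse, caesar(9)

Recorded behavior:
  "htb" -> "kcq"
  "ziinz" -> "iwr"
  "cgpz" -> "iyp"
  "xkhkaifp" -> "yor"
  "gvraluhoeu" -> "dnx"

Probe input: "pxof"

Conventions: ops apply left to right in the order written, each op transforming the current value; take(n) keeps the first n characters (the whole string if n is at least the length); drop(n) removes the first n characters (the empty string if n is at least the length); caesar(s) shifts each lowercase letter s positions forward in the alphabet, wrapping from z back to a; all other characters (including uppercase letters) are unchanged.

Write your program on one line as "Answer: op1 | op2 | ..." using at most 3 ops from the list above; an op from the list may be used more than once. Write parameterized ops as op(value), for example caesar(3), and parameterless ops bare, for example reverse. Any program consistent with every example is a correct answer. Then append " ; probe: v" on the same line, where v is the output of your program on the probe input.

reverse | caesar(9) | take(3) ; probe: "oxg"

Check, running the answer program on each example:
  "htb" -> "bth" -> "kcq" -> "kcq"
  "ziinz" -> "zniiz" -> "iwrri" -> "iwr"
  "cgpz" -> "zpgc" -> "iypl" -> "iyp"
  "xkhkaifp" -> "pfiakhkx" -> "yorjtqtg" -> "yor"
  "gvraluhoeu" -> "ueohularvg" -> "dnxqdujaep" -> "dnx"
  probe: "pxof" -> "foxp" -> "oxgy" -> "oxg"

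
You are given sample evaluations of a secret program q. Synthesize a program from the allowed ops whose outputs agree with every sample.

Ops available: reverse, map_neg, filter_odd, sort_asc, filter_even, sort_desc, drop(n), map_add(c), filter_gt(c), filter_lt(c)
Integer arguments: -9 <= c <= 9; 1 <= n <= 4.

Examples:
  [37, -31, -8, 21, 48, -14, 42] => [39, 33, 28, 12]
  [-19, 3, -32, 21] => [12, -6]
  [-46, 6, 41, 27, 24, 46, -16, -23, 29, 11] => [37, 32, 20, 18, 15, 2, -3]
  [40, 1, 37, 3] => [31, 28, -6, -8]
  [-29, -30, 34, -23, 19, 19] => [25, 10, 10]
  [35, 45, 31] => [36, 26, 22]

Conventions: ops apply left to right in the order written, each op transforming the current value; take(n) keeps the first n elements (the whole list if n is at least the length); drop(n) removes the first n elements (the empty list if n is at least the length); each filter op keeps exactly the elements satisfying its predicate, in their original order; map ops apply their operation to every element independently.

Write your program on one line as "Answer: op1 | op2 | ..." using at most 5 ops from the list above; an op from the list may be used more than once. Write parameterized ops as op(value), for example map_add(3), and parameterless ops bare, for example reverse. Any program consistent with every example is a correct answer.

filter_gt(-4) | sort_asc | reverse | map_add(-3) | map_add(-6)

Check, running the answer program on each example:
  [37, -31, -8, 21, 48, -14, 42] -> [37, 21, 48, 42] -> [21, 37, 42, 48] -> [48, 42, 37, 21] -> [45, 39, 34, 18] -> [39, 33, 28, 12]
  [-19, 3, -32, 21] -> [3, 21] -> [3, 21] -> [21, 3] -> [18, 0] -> [12, -6]
  [-46, 6, 41, 27, 24, 46, -16, -23, 29, 11] -> [6, 41, 27, 24, 46, 29, 11] -> [6, 11, 24, 27, 29, 41, 46] -> [46, 41, 29, 27, 24, 11, 6] -> [43, 38, 26, 24, 21, 8, 3] -> [37, 32, 20, 18, 15, 2, -3]
  [40, 1, 37, 3] -> [40, 1, 37, 3] -> [1, 3, 37, 40] -> [40, 37, 3, 1] -> [37, 34, 0, -2] -> [31, 28, -6, -8]
  [-29, -30, 34, -23, 19, 19] -> [34, 19, 19] -> [19, 19, 34] -> [34, 19, 19] -> [31, 16, 16] -> [25, 10, 10]
  [35, 45, 31] -> [35, 45, 31] -> [31, 35, 45] -> [45, 35, 31] -> [42, 32, 28] -> [36, 26, 22]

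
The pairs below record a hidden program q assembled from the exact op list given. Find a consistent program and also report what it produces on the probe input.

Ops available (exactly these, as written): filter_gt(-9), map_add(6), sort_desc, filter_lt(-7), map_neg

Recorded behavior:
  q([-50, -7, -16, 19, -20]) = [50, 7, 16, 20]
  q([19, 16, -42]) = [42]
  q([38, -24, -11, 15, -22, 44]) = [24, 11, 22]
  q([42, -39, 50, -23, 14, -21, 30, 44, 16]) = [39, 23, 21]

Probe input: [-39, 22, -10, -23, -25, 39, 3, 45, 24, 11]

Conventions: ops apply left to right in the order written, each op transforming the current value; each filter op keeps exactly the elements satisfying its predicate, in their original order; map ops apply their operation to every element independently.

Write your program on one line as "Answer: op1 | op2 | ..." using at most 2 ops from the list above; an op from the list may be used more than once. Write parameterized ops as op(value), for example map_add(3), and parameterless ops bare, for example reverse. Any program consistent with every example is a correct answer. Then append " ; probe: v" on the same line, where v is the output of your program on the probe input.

map_neg | filter_gt(-9) ; probe: [39, 10, 23, 25, -3]

Check, running the answer program on each example:
  [-50, -7, -16, 19, -20] -> [50, 7, 16, -19, 20] -> [50, 7, 16, 20]
  [19, 16, -42] -> [-19, -16, 42] -> [42]
  [38, -24, -11, 15, -22, 44] -> [-38, 24, 11, -15, 22, -44] -> [24, 11, 22]
  [42, -39, 50, -23, 14, -21, 30, 44, 16] -> [-42, 39, -50, 23, -14, 21, -30, -44, -16] -> [39, 23, 21]
  probe: [-39, 22, -10, -23, -25, 39, 3, 45, 24, 11] -> [39, -22, 10, 23, 25, -39, -3, -45, -24, -11] -> [39, 10, 23, 25, -3]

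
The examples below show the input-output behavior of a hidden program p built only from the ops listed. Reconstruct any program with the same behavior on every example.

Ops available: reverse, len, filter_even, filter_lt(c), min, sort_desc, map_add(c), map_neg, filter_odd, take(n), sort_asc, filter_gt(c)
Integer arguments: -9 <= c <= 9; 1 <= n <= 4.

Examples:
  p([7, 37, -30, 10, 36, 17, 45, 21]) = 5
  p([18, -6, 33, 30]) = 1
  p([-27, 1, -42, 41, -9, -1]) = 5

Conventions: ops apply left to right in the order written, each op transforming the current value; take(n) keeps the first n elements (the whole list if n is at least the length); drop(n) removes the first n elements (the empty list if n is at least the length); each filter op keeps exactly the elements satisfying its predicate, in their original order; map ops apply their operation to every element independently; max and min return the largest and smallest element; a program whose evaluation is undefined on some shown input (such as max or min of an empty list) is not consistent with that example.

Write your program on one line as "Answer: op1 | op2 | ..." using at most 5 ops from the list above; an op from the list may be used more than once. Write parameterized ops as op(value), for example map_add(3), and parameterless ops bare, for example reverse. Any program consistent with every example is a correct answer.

map_neg | sort_desc | filter_odd | len

Check, running the answer program on each example:
  [7, 37, -30, 10, 36, 17, 45, 21] -> [-7, -37, 30, -10, -36, -17, -45, -21] -> [30, -7, -10, -17, -21, -36, -37, -45] -> [-7, -17, -21, -37, -45] -> 5
  [18, -6, 33, 30] -> [-18, 6, -33, -30] -> [6, -18, -30, -33] -> [-33] -> 1
  [-27, 1, -42, 41, -9, -1] -> [27, -1, 42, -41, 9, 1] -> [42, 27, 9, 1, -1, -41] -> [27, 9, 1, -1, -41] -> 5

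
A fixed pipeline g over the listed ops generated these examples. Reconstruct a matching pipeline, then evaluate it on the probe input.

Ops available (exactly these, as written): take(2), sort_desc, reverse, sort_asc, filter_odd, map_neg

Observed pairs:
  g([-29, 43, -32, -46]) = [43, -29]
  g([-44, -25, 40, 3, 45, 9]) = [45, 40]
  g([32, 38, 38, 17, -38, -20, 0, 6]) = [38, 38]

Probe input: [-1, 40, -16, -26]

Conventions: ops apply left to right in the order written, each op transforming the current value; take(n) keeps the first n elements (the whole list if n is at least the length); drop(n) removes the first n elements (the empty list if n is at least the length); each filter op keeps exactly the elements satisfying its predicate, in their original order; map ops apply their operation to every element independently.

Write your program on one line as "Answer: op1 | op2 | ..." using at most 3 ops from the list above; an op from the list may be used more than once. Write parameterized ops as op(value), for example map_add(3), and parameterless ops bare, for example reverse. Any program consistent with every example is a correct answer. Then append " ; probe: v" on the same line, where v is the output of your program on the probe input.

sort_desc | take(2) ; probe: [40, -1]

Check, running the answer program on each example:
  [-29, 43, -32, -46] -> [43, -29, -32, -46] -> [43, -29]
  [-44, -25, 40, 3, 45, 9] -> [45, 40, 9, 3, -25, -44] -> [45, 40]
  [32, 38, 38, 17, -38, -20, 0, 6] -> [38, 38, 32, 17, 6, 0, -20, -38] -> [38, 38]
  probe: [-1, 40, -16, -26] -> [40, -1, -16, -26] -> [40, -1]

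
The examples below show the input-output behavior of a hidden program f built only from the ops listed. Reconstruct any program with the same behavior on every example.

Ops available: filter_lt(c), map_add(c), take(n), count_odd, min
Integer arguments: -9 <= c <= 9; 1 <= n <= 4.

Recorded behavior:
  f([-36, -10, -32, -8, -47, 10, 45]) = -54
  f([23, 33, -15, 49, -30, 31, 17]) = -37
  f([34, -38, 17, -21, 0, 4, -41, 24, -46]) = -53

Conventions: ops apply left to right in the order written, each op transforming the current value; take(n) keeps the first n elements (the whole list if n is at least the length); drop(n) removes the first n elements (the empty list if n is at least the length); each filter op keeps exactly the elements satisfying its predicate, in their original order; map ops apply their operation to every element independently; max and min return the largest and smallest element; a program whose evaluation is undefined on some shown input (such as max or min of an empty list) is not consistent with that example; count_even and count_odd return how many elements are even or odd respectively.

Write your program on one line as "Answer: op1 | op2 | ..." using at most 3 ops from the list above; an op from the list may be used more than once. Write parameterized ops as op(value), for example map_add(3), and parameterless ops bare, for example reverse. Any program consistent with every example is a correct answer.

filter_lt(-6) | map_add(-7) | min

Check, running the answer program on each example:
  [-36, -10, -32, -8, -47, 10, 45] -> [-36, -10, -32, -8, -47] -> [-43, -17, -39, -15, -54] -> -54
  [23, 33, -15, 49, -30, 31, 17] -> [-15, -30] -> [-22, -37] -> -37
  [34, -38, 17, -21, 0, 4, -41, 24, -46] -> [-38, -21, -41, -46] -> [-45, -28, -48, -53] -> -53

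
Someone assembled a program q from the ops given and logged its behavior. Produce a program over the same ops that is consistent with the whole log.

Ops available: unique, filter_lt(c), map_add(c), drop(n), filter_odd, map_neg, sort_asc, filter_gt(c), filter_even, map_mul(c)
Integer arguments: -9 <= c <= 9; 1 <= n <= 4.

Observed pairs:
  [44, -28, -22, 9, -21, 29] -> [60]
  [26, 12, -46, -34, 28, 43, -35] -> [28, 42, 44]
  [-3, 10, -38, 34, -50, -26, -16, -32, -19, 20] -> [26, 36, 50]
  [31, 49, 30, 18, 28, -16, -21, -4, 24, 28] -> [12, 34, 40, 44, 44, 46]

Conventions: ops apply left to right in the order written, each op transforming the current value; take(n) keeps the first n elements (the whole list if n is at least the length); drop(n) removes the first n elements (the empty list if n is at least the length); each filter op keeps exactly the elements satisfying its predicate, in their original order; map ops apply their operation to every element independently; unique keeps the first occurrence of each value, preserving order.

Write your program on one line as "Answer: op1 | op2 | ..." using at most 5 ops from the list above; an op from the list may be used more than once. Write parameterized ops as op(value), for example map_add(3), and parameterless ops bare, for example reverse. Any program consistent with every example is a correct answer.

filter_gt(-7) | map_add(7) | filter_odd | sort_asc | map_add(9)

Check, running the answer program on each example:
  [44, -28, -22, 9, -21, 29] -> [44, 9, 29] -> [51, 16, 36] -> [51] -> [51] -> [60]
  [26, 12, -46, -34, 28, 43, -35] -> [26, 12, 28, 43] -> [33, 19, 35, 50] -> [33, 19, 35] -> [19, 33, 35] -> [28, 42, 44]
  [-3, 10, -38, 34, -50, -26, -16, -32, -19, 20] -> [-3, 10, 34, 20] -> [4, 17, 41, 27] -> [17, 41, 27] -> [17, 27, 41] -> [26, 36, 50]
  [31, 49, 30, 18, 28, -16, -21, -4, 24, 28] -> [31, 49, 30, 18, 28, -4, 24, 28] -> [38, 56, 37, 25, 35, 3, 31, 35] -> [37, 25, 35, 3, 31, 35] -> [3, 25, 31, 35, 35, 37] -> [12, 34, 40, 44, 44, 46]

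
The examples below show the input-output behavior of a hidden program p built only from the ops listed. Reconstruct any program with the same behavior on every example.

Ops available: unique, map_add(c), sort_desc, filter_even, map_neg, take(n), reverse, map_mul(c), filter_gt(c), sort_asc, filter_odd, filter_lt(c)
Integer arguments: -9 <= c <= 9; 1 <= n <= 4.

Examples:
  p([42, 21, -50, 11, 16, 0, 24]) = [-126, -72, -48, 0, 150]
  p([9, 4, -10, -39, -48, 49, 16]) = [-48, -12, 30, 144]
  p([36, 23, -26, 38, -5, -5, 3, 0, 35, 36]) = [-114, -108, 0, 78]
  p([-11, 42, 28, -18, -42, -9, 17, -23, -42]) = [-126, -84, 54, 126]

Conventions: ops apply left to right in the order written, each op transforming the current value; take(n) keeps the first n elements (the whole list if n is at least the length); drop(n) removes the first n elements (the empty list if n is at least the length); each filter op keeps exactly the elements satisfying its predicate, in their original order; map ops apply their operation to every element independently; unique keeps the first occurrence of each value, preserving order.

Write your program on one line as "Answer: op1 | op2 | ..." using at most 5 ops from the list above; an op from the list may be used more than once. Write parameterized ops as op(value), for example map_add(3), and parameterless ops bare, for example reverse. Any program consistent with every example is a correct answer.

map_mul(-3) | sort_asc | unique | filter_even

Check, running the answer program on each example:
  [42, 21, -50, 11, 16, 0, 24] -> [-126, -63, 150, -33, -48, 0, -72] -> [-126, -72, -63, -48, -33, 0, 150] -> [-126, -72, -63, -48, -33, 0, 150] -> [-126, -72, -48, 0, 150]
  [9, 4, -10, -39, -48, 49, 16] -> [-27, -12, 30, 117, 144, -147, -48] -> [-147, -48, -27, -12, 30, 117, 144] -> [-147, -48, -27, -12, 30, 117, 144] -> [-48, -12, 30, 144]
  [36, 23, -26, 38, -5, -5, 3, 0, 35, 36] -> [-108, -69, 78, -114, 15, 15, -9, 0, -105, -108] -> [-114, -108, -108, -105, -69, -9, 0, 15, 15, 78] -> [-114, -108, -105, -69, -9, 0, 15, 78] -> [-114, -108, 0, 78]
  [-11, 42, 28, -18, -42, -9, 17, -23, -42] -> [33, -126, -84, 54, 126, 27, -51, 69, 126] -> [-126, -84, -51, 27, 33, 54, 69, 126, 126] -> [-126, -84, -51, 27, 33, 54, 69, 126] -> [-126, -84, 54, 126]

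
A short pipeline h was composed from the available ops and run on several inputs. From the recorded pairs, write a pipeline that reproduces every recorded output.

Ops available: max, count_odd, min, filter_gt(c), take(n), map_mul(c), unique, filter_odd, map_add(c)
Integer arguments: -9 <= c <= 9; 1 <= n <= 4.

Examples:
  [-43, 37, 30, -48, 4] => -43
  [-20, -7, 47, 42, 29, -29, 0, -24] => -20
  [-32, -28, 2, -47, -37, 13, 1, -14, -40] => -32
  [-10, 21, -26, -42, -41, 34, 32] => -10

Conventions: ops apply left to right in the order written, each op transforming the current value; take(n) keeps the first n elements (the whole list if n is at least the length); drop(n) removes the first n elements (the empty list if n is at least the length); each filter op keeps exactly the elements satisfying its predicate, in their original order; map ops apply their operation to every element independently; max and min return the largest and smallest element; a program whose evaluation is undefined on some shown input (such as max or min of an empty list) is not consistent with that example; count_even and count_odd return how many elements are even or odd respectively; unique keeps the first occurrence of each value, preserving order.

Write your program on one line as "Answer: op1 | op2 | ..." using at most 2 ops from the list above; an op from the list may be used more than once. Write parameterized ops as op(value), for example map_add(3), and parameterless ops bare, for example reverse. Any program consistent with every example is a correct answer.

take(1) | min

Check, running the answer program on each example:
  [-43, 37, 30, -48, 4] -> [-43] -> -43
  [-20, -7, 47, 42, 29, -29, 0, -24] -> [-20] -> -20
  [-32, -28, 2, -47, -37, 13, 1, -14, -40] -> [-32] -> -32
  [-10, 21, -26, -42, -41, 34, 32] -> [-10] -> -10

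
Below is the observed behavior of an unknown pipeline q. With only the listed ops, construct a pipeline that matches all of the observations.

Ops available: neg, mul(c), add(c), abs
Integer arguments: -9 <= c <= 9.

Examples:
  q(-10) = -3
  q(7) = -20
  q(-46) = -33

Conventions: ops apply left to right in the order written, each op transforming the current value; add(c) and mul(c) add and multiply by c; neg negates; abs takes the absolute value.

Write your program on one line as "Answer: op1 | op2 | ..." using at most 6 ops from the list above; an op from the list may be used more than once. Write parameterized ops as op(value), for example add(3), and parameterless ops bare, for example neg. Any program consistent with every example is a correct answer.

neg | add(-9) | add(-4) | abs | neg

Check, running the answer program on each example:
  -10 -> 10 -> 1 -> -3 -> 3 -> -3
  7 -> -7 -> -16 -> -20 -> 20 -> -20
  -46 -> 46 -> 37 -> 33 -> 33 -> -33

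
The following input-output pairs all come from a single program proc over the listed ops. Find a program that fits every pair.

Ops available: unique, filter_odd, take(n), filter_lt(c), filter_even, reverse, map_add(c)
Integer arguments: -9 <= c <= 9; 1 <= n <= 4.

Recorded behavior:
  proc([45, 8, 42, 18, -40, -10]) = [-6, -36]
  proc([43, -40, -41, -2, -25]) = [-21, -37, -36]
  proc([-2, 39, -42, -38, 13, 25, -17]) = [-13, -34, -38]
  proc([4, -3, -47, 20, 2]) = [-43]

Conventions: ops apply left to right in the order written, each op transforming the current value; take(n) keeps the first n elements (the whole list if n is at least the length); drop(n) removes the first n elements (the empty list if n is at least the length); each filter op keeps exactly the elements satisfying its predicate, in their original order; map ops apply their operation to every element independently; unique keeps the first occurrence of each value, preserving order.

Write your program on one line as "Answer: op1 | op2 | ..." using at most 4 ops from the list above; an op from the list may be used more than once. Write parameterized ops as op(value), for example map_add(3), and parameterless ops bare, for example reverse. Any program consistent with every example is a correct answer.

reverse | map_add(4) | filter_lt(-3)

Check, running the answer program on each example:
  [45, 8, 42, 18, -40, -10] -> [-10, -40, 18, 42, 8, 45] -> [-6, -36, 22, 46, 12, 49] -> [-6, -36]
  [43, -40, -41, -2, -25] -> [-25, -2, -41, -40, 43] -> [-21, 2, -37, -36, 47] -> [-21, -37, -36]
  [-2, 39, -42, -38, 13, 25, -17] -> [-17, 25, 13, -38, -42, 39, -2] -> [-13, 29, 17, -34, -38, 43, 2] -> [-13, -34, -38]
  [4, -3, -47, 20, 2] -> [2, 20, -47, -3, 4] -> [6, 24, -43, 1, 8] -> [-43]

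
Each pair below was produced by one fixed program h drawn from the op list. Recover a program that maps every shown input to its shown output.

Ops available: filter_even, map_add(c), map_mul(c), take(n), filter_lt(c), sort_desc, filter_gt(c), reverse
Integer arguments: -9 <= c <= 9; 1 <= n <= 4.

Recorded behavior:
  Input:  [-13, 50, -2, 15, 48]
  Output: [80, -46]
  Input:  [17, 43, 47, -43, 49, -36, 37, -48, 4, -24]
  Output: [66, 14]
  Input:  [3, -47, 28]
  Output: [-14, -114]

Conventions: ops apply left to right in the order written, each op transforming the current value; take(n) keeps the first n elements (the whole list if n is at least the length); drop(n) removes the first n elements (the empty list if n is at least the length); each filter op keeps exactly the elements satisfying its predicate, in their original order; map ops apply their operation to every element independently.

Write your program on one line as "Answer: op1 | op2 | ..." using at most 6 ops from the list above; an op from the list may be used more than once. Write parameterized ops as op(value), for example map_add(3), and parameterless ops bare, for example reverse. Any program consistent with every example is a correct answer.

map_add(-9) | map_mul(2) | map_add(-2) | take(2) | sort_desc

Check, running the answer program on each example:
  [-13, 50, -2, 15, 48] -> [-22, 41, -11, 6, 39] -> [-44, 82, -22, 12, 78] -> [-46, 80, -24, 10, 76] -> [-46, 80] -> [80, -46]
  [17, 43, 47, -43, 49, -36, 37, -48, 4, -24] -> [8, 34, 38, -52, 40, -45, 28, -57, -5, -33] -> [16, 68, 76, -104, 80, -90, 56, -114, -10, -66] -> [14, 66, 74, -106, 78, -92, 54, -116, -12, -68] -> [14, 66] -> [66, 14]
  [3, -47, 28] -> [-6, -56, 19] -> [-12, -112, 38] -> [-14, -114, 36] -> [-14, -114] -> [-14, -114]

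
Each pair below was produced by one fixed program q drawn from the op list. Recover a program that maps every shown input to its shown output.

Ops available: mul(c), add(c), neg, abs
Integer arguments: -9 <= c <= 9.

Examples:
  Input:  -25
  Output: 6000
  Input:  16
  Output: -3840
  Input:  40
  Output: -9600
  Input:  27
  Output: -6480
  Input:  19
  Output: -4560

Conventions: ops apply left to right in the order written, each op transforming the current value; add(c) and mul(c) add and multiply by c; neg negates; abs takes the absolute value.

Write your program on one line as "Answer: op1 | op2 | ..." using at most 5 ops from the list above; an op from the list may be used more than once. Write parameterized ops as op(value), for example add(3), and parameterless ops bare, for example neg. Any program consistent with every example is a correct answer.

neg | mul(-6) | mul(5) | mul(-8)

Check, running the answer program on each example:
  -25 -> 25 -> -150 -> -750 -> 6000
  16 -> -16 -> 96 -> 480 -> -3840
  40 -> -40 -> 240 -> 1200 -> -9600
  27 -> -27 -> 162 -> 810 -> -6480
  19 -> -19 -> 114 -> 570 -> -4560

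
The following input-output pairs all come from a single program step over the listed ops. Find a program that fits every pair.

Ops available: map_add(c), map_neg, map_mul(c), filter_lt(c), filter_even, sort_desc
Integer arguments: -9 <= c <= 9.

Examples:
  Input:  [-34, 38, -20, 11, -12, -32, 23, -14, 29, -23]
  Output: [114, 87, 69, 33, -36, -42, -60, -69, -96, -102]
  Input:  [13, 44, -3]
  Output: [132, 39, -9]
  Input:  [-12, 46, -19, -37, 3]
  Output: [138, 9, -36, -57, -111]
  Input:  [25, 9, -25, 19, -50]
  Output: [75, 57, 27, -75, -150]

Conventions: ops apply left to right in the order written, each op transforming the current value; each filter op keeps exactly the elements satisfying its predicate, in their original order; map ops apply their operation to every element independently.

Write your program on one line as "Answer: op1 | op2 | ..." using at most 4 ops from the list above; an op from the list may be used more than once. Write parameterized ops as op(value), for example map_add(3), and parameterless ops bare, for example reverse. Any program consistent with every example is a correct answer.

map_mul(-1) | map_mul(-3) | sort_desc

Check, running the answer program on each example:
  [-34, 38, -20, 11, -12, -32, 23, -14, 29, -23] -> [34, -38, 20, -11, 12, 32, -23, 14, -29, 23] -> [-102, 114, -60, 33, -36, -96, 69, -42, 87, -69] -> [114, 87, 69, 33, -36, -42, -60, -69, -96, -102]
  [13, 44, -3] -> [-13, -44, 3] -> [39, 132, -9] -> [132, 39, -9]
  [-12, 46, -19, -37, 3] -> [12, -46, 19, 37, -3] -> [-36, 138, -57, -111, 9] -> [138, 9, -36, -57, -111]
  [25, 9, -25, 19, -50] -> [-25, -9, 25, -19, 50] -> [75, 27, -75, 57, -150] -> [75, 57, 27, -75, -150]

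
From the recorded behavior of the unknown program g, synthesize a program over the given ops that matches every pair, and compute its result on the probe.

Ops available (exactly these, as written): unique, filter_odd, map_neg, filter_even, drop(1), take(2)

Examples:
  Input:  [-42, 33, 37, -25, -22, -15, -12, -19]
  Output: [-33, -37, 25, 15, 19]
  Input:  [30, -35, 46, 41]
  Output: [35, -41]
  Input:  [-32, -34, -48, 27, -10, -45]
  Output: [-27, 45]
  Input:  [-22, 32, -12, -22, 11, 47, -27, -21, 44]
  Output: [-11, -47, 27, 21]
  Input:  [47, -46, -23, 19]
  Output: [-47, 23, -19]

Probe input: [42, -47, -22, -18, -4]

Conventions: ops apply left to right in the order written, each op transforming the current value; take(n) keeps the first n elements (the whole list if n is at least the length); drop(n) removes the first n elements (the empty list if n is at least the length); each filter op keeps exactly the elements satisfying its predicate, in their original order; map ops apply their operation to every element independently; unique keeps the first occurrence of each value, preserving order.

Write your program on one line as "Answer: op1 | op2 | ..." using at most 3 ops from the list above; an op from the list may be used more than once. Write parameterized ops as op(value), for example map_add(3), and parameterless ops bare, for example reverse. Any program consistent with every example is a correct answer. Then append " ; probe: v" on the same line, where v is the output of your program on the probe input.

unique | map_neg | filter_odd ; probe: [47]

Check, running the answer program on each example:
  [-42, 33, 37, -25, -22, -15, -12, -19] -> [-42, 33, 37, -25, -22, -15, -12, -19] -> [42, -33, -37, 25, 22, 15, 12, 19] -> [-33, -37, 25, 15, 19]
  [30, -35, 46, 41] -> [30, -35, 46, 41] -> [-30, 35, -46, -41] -> [35, -41]
  [-32, -34, -48, 27, -10, -45] -> [-32, -34, -48, 27, -10, -45] -> [32, 34, 48, -27, 10, 45] -> [-27, 45]
  [-22, 32, -12, -22, 11, 47, -27, -21, 44] -> [-22, 32, -12, 11, 47, -27, -21, 44] -> [22, -32, 12, -11, -47, 27, 21, -44] -> [-11, -47, 27, 21]
  [47, -46, -23, 19] -> [47, -46, -23, 19] -> [-47, 46, 23, -19] -> [-47, 23, -19]
  probe: [42, -47, -22, -18, -4] -> [42, -47, -22, -18, -4] -> [-42, 47, 22, 18, 4] -> [47]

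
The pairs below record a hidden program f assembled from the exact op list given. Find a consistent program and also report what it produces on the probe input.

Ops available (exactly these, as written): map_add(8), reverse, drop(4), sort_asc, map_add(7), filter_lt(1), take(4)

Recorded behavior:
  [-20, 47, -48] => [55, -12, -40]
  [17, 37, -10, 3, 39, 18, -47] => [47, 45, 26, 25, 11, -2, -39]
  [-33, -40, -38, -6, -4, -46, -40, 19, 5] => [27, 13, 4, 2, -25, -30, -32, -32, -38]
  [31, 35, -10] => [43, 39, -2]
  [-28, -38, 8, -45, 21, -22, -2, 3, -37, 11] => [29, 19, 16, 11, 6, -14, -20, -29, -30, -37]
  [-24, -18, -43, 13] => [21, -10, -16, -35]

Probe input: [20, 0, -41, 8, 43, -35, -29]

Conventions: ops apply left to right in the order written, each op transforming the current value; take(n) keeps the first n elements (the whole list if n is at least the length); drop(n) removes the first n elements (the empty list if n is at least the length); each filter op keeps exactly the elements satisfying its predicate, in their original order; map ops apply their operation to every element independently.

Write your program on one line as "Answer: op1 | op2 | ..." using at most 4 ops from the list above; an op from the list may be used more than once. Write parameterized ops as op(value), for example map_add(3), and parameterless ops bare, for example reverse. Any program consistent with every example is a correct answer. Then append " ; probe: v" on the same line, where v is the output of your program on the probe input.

sort_asc | reverse | map_add(8) ; probe: [51, 28, 16, 8, -21, -27, -33]

Check, running the answer program on each example:
  [-20, 47, -48] -> [-48, -20, 47] -> [47, -20, -48] -> [55, -12, -40]
  [17, 37, -10, 3, 39, 18, -47] -> [-47, -10, 3, 17, 18, 37, 39] -> [39, 37, 18, 17, 3, -10, -47] -> [47, 45, 26, 25, 11, -2, -39]
  [-33, -40, -38, -6, -4, -46, -40, 19, 5] -> [-46, -40, -40, -38, -33, -6, -4, 5, 19] -> [19, 5, -4, -6, -33, -38, -40, -40, -46] -> [27, 13, 4, 2, -25, -30, -32, -32, -38]
  [31, 35, -10] -> [-10, 31, 35] -> [35, 31, -10] -> [43, 39, -2]
  [-28, -38, 8, -45, 21, -22, -2, 3, -37, 11] -> [-45, -38, -37, -28, -22, -2, 3, 8, 11, 21] -> [21, 11, 8, 3, -2, -22, -28, -37, -38, -45] -> [29, 19, 16, 11, 6, -14, -20, -29, -30, -37]
  [-24, -18, -43, 13] -> [-43, -24, -18, 13] -> [13, -18, -24, -43] -> [21, -10, -16, -35]
  probe: [20, 0, -41, 8, 43, -35, -29] -> [-41, -35, -29, 0, 8, 20, 43] -> [43, 20, 8, 0, -29, -35, -41] -> [51, 28, 16, 8, -21, -27, -33]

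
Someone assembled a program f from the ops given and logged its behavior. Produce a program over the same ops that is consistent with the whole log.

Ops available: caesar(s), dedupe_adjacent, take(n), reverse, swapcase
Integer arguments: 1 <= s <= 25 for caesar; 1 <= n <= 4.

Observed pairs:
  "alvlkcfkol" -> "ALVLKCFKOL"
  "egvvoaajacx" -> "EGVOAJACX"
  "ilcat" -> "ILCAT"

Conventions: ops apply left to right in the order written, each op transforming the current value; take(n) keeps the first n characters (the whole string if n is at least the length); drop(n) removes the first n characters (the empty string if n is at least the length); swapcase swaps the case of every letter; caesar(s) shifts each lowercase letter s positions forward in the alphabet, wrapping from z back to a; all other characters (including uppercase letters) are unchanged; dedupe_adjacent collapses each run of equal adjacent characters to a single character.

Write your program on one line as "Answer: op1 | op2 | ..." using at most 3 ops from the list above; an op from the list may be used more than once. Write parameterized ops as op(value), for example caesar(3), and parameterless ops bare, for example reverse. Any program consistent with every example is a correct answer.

swapcase | dedupe_adjacent

Check, running the answer program on each example:
  "alvlkcfkol" -> "ALVLKCFKOL" -> "ALVLKCFKOL"
  "egvvoaajacx" -> "EGVVOAAJACX" -> "EGVOAJACX"
  "ilcat" -> "ILCAT" -> "ILCAT"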